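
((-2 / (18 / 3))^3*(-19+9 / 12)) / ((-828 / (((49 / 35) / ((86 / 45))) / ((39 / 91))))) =-3577 / 2563488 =-0.00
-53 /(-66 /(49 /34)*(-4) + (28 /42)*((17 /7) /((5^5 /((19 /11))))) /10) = -1339078125 /4628252261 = -0.29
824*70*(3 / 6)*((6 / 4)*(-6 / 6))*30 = -1297800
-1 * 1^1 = -1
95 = 95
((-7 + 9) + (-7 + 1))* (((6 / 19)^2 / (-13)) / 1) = 144 / 4693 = 0.03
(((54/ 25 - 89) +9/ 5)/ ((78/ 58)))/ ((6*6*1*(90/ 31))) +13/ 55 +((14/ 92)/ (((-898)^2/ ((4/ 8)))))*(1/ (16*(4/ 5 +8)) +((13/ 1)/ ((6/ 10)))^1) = -7603228177892591/ 20623995190656000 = -0.37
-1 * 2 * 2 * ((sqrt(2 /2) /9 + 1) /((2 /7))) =-140 /9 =-15.56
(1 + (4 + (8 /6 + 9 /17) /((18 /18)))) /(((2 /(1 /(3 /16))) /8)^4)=5872025600 /4131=1421453.79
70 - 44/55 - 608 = -2694/5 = -538.80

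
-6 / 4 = -3 / 2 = -1.50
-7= -7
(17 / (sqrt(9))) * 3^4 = 459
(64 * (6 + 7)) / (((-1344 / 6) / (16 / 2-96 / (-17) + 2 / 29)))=-25116 / 493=-50.95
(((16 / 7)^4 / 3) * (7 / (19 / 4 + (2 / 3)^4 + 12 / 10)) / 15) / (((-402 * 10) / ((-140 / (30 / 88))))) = 11534336 / 163476985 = 0.07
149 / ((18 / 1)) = 149 / 18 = 8.28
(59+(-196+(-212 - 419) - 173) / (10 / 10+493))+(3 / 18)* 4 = 42713 / 741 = 57.64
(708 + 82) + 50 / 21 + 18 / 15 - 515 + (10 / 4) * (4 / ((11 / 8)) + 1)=288.35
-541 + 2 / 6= -1622 / 3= -540.67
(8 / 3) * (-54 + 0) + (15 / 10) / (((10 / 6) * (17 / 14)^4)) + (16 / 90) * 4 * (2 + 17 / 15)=-7969287896 / 56376675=-141.36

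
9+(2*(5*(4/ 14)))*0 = 9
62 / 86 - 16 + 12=-141 / 43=-3.28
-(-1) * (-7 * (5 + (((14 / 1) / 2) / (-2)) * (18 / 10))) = 91 / 10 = 9.10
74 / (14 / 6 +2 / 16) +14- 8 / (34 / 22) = 39042 / 1003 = 38.93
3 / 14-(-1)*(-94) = -93.79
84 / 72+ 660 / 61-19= -2567 / 366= -7.01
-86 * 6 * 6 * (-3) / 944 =9.84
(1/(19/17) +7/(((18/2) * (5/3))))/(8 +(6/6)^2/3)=388/2375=0.16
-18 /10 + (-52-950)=-5019 /5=-1003.80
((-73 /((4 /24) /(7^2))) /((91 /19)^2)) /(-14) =79059 /1183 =66.83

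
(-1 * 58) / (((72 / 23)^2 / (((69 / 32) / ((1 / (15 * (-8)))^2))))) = -8821075 / 48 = -183772.40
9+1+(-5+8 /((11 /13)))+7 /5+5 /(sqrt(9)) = 2891 /165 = 17.52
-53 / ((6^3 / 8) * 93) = -53 / 2511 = -0.02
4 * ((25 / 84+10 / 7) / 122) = 145 / 2562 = 0.06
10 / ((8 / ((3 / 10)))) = 3 / 8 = 0.38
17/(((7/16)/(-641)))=-174352/7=-24907.43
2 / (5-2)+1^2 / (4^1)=11 / 12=0.92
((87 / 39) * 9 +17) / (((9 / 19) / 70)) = 641060 / 117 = 5479.15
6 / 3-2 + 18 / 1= 18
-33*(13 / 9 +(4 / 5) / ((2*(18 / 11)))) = -836 / 15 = -55.73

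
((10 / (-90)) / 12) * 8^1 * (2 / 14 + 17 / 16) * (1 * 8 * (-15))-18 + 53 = 320 / 7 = 45.71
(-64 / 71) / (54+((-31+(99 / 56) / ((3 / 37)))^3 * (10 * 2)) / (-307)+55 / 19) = -16389890048 / 1955795954403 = -0.01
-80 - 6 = -86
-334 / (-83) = 334 / 83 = 4.02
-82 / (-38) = 41 / 19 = 2.16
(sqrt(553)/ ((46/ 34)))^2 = 159817/ 529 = 302.11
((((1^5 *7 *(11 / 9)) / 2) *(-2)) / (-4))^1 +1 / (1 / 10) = 12.14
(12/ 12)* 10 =10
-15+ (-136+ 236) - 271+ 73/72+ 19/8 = -3287/18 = -182.61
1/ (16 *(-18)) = -1/ 288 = -0.00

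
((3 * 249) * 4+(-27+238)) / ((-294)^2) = 457 / 12348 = 0.04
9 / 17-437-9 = -7573 / 17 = -445.47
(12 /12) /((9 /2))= 2 /9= 0.22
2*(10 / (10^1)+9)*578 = 11560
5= 5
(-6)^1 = -6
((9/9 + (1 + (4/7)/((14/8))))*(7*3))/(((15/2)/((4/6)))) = 152/35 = 4.34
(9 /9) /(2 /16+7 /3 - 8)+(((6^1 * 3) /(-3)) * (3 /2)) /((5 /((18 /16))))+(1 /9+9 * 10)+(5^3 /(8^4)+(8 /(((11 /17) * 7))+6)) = 25807127551 /269660160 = 95.70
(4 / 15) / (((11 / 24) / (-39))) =-1248 / 55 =-22.69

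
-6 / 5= -1.20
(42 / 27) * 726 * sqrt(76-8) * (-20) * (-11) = 1490720 * sqrt(17) / 3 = 2048798.67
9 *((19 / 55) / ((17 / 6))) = 1026 / 935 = 1.10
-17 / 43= -0.40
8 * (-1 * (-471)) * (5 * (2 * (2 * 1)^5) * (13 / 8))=1959360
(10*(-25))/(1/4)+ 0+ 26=-974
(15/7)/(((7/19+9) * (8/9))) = 2565/9968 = 0.26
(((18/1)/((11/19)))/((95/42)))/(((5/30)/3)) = 13608/55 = 247.42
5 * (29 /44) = 145 /44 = 3.30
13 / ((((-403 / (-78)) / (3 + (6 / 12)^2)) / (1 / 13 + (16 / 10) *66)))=267891 / 310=864.16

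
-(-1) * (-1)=-1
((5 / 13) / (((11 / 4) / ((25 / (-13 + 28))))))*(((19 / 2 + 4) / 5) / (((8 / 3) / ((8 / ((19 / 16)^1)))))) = 4320 / 2717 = 1.59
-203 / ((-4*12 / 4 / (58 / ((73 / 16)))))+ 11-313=-19042 / 219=-86.95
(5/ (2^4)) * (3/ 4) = 15/ 64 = 0.23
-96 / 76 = -24 / 19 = -1.26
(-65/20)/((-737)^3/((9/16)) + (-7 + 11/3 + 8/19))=2223/486783714440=0.00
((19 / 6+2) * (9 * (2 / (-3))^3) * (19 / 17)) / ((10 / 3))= -1178 / 255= -4.62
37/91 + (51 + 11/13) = 4755/91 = 52.25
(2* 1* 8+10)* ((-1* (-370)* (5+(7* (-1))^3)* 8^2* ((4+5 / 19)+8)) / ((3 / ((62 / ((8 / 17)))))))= -6388196863360 / 57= -112073629181.75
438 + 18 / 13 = 5712 / 13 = 439.38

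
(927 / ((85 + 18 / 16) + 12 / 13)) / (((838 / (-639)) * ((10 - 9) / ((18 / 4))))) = -138610602 / 3793207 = -36.54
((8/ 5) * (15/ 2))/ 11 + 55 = 617/ 11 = 56.09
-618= -618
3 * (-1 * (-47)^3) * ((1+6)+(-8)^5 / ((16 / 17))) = -10841924421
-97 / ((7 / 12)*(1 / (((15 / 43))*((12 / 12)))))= -17460 / 301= -58.01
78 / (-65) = -6 / 5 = -1.20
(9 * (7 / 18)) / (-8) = -7 / 16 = -0.44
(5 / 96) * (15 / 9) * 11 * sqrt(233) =275 * sqrt(233) / 288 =14.58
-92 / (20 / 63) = -1449 / 5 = -289.80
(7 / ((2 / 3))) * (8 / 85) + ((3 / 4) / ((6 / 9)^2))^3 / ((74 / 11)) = 43864341 / 25763840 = 1.70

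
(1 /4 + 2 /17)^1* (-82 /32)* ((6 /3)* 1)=-1025 /544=-1.88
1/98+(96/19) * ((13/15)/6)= 20669/27930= 0.74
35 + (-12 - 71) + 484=436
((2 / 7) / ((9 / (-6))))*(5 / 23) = -20 / 483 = -0.04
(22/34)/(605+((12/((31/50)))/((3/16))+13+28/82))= 13981/15590904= 0.00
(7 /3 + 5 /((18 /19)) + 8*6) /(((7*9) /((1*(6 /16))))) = 0.33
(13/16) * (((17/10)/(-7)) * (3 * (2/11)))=-663/6160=-0.11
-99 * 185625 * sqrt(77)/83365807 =-18376875 * sqrt(77)/83365807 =-1.93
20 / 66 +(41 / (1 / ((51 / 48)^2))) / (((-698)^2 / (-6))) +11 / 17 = 33219063829 / 34985144832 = 0.95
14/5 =2.80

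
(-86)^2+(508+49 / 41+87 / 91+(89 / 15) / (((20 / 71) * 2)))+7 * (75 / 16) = 35591480503 / 4477200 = 7949.50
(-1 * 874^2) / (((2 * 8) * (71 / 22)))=-2100659 / 142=-14793.37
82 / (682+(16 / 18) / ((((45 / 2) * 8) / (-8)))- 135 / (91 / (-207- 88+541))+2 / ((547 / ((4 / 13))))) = 0.26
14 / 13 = 1.08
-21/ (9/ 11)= -77/ 3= -25.67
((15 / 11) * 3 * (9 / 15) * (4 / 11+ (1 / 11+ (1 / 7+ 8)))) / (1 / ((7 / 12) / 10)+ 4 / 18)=80433 / 66187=1.22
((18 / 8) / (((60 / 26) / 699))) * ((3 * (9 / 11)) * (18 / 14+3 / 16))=2208141 / 896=2464.44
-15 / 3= -5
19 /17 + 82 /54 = 2.64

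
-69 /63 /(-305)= 23 /6405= 0.00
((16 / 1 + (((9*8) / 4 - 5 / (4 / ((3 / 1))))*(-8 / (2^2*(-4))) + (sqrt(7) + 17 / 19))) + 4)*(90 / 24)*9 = 135*sqrt(7) / 4 + 574965 / 608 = 1034.96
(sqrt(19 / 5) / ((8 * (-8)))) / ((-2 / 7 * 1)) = 0.11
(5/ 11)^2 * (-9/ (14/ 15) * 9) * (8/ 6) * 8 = -162000/ 847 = -191.26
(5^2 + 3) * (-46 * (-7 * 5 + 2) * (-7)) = -297528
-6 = -6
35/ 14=5/ 2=2.50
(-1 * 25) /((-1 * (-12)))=-25 /12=-2.08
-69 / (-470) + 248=116629 / 470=248.15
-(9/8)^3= -729/512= -1.42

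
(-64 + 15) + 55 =6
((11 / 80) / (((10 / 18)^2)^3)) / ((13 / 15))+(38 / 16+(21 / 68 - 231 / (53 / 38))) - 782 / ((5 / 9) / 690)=-2844506567258497 / 2928250000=-971401.54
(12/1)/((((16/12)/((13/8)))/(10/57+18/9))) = 1209/38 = 31.82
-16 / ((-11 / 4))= 5.82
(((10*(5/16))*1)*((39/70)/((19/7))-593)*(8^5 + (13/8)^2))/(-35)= 1734487.79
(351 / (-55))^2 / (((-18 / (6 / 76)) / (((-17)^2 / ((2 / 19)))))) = -11868363 / 24200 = -490.43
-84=-84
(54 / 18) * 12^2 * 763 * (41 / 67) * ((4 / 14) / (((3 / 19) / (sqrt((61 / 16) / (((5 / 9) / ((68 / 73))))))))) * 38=1393898976 * sqrt(378505) / 24455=35067066.93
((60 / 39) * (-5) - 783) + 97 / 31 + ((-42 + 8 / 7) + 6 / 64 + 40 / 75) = -1120898399 / 1354080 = -827.79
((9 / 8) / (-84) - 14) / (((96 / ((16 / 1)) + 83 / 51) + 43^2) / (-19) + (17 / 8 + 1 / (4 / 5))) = 3041691 / 20477548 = 0.15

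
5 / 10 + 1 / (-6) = 1 / 3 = 0.33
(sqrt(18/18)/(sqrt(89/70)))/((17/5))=5 * sqrt(6230)/1513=0.26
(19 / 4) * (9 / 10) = 171 / 40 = 4.28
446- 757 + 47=-264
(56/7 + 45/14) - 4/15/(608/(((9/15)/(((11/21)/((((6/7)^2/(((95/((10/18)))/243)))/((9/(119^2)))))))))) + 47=39881042/694925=57.39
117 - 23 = 94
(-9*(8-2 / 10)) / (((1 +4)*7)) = -351 / 175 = -2.01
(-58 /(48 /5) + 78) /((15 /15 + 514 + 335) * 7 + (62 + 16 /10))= 8635 /721632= 0.01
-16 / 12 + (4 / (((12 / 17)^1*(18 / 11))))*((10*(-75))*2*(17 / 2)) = -44154.11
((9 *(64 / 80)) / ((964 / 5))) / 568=9 / 136888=0.00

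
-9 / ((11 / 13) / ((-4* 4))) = 1872 / 11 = 170.18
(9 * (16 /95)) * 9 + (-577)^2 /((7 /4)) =126522092 /665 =190258.78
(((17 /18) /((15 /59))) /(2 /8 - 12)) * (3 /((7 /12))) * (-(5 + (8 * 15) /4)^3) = 9829400 /141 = 69712.06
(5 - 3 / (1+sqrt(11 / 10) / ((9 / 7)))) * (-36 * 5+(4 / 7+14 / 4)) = 2647725 / 3794 - 66501 * sqrt(110) / 542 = -588.97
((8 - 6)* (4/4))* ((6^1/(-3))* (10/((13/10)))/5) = -80/13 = -6.15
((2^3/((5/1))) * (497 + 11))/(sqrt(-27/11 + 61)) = 2032 * sqrt(1771)/805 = 106.23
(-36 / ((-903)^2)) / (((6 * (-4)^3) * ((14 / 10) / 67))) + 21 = 1278561647 / 60883872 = 21.00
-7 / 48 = -0.15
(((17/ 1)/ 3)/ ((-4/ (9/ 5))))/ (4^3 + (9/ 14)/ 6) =-357/ 8975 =-0.04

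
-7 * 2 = -14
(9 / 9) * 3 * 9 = 27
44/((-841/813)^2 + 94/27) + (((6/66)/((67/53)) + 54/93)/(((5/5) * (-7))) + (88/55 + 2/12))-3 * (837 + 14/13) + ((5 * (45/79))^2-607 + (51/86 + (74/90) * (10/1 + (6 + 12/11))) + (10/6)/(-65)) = -699561956136983058932419/226603820809936685115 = -3087.16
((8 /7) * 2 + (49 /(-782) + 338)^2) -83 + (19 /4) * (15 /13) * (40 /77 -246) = 758614237429 /6726764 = 112775.51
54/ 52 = 27/ 26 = 1.04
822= 822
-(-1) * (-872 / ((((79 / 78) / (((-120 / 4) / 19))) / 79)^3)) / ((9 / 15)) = 18621420480000 / 6859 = 2714888537.69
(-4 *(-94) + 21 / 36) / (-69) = -4519 / 828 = -5.46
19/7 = 2.71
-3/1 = -3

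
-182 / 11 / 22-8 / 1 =-1059 / 121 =-8.75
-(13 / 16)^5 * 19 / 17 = -0.40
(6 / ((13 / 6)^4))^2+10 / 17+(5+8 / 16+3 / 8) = 725250703695 / 110939378056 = 6.54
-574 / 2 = -287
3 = 3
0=0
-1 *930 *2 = -1860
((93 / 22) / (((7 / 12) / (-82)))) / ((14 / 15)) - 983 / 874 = -300460417 / 471086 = -637.80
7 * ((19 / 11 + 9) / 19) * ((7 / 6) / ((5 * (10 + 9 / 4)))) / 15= 236 / 47025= 0.01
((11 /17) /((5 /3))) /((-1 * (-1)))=33 /85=0.39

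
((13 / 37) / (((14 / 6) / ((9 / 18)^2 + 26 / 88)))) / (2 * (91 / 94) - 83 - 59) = -10998 / 18754967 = -0.00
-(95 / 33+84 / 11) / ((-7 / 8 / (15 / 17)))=10.60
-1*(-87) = 87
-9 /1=-9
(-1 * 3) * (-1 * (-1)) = -3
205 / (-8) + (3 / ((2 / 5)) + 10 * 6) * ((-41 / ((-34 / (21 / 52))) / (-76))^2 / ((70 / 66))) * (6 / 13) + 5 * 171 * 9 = 1800093650325439 / 234711872512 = 7669.38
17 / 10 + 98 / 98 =27 / 10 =2.70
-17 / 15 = -1.13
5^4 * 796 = 497500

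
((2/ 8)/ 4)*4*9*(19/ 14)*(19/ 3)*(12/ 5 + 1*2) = 11913/ 140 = 85.09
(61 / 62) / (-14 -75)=-0.01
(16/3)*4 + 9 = 91/3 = 30.33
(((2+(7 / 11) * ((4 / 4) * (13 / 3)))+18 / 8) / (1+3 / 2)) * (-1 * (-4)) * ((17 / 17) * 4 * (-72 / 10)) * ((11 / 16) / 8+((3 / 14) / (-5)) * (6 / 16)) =-34743 / 1540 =-22.56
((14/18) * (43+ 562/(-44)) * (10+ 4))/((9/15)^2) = 814625/891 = 914.28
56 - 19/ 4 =205/ 4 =51.25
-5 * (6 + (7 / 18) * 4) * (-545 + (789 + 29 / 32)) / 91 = -666145 / 6552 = -101.67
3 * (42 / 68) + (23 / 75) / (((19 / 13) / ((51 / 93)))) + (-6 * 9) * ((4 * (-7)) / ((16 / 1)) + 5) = -130318189 / 750975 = -173.53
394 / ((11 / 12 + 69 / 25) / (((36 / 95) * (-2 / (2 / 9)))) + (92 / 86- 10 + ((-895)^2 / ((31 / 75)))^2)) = 0.00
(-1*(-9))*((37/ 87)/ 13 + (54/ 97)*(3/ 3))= 193989/ 36569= 5.30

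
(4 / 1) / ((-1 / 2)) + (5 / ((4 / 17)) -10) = 13 / 4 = 3.25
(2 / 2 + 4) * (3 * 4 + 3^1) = 75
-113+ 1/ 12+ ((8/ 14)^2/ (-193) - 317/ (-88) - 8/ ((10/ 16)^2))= -8101378451/ 62416200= -129.80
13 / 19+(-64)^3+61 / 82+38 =-408358923 / 1558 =-262104.57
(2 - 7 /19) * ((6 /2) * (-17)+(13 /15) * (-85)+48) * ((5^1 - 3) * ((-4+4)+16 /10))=-22816 /57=-400.28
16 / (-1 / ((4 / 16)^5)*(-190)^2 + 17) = -16 / 36966383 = -0.00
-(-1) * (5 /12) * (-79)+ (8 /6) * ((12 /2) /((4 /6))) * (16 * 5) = 11125 /12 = 927.08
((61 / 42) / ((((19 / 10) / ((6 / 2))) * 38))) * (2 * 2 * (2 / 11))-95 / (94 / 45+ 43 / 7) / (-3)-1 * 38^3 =-54868.11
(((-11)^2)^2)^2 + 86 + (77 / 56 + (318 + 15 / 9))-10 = 5144622673 / 24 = 214359278.04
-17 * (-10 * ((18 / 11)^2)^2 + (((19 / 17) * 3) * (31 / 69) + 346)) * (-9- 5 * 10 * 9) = 2152117.13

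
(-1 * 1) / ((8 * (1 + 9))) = -1 / 80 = -0.01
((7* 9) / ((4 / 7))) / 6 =147 / 8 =18.38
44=44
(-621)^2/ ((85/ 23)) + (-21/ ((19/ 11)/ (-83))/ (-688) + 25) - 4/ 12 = 347913175253/ 3333360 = 104373.12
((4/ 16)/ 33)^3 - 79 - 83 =-372594815/ 2299968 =-162.00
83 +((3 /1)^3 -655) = -545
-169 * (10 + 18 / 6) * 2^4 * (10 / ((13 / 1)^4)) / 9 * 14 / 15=-1.28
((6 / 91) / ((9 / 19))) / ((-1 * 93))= -38 / 25389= -0.00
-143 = -143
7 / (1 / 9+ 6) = 63 / 55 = 1.15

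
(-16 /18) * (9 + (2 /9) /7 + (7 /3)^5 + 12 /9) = -1082240 /15309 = -70.69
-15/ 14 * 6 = -45/ 7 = -6.43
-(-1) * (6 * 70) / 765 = 28 / 51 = 0.55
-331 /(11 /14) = -421.27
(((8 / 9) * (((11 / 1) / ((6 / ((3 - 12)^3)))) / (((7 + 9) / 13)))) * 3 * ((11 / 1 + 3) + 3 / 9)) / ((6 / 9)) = -498069 / 8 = -62258.62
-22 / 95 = -0.23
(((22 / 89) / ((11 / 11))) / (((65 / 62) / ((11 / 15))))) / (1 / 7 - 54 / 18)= -26257 / 433875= -0.06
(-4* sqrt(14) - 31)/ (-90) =2* sqrt(14)/ 45 + 31/ 90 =0.51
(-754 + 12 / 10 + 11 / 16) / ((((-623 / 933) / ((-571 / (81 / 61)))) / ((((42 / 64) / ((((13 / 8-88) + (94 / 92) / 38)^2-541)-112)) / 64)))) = -124469229131620601 / 170496541891791360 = -0.73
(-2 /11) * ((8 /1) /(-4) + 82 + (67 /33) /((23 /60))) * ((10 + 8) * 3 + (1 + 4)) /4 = -636610 /2783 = -228.75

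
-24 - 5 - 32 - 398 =-459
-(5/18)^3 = -125/5832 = -0.02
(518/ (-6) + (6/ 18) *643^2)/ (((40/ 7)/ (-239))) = -23042229/ 4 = -5760557.25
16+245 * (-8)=-1944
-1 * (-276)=276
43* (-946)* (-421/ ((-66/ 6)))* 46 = -71615468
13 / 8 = 1.62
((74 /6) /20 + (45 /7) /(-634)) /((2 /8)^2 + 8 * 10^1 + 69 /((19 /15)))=6137228 /1361323215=0.00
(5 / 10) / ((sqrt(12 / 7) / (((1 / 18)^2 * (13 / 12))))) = 13 * sqrt(21) / 46656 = 0.00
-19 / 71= -0.27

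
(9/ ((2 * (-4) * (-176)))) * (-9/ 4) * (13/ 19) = -1053/ 107008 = -0.01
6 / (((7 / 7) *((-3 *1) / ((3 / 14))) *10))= -3 / 70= -0.04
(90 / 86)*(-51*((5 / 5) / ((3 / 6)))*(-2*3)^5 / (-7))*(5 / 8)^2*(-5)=69710625 / 301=231596.76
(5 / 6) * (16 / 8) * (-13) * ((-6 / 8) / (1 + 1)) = 65 / 8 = 8.12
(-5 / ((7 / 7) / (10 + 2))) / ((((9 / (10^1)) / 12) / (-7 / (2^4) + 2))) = -1250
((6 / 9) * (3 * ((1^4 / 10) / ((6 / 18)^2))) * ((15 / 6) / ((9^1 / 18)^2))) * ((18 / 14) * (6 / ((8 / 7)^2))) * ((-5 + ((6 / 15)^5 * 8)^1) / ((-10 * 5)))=10.46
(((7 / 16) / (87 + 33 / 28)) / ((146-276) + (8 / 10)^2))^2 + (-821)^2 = 286375821382956721 / 424864097856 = 674041.00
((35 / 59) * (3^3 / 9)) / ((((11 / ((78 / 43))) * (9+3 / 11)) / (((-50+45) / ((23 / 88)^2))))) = -52852800 / 22815241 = -2.32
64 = 64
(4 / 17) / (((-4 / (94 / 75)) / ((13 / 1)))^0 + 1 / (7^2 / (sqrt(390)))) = 0.17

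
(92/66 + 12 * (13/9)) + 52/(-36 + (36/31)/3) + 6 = 70639/3036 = 23.27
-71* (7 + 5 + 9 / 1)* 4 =-5964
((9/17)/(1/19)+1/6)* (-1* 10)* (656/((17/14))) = -47894560/867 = -55241.71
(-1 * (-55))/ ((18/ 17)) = 935/ 18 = 51.94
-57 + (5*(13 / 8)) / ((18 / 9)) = -847 / 16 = -52.94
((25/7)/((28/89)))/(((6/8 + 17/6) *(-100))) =-267/8428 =-0.03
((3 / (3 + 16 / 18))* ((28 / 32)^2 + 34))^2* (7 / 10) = 503.49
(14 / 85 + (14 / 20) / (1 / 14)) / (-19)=-847 / 1615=-0.52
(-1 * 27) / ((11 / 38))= -1026 / 11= -93.27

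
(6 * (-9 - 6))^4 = 65610000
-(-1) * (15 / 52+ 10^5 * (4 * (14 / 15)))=58240045 / 156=373333.62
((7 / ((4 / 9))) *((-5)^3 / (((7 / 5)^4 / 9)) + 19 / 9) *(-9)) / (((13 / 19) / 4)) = 1074308526 / 4459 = 240930.37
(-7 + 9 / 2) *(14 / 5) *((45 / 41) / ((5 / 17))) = -1071 / 41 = -26.12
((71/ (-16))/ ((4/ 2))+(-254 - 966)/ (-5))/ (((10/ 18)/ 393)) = 27365769/ 160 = 171036.06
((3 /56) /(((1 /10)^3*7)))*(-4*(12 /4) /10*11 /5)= -990 /49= -20.20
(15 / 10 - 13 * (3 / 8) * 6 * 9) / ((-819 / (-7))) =-349 / 156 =-2.24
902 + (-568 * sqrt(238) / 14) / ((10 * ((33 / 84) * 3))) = 902 -568 * sqrt(238) / 165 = 848.89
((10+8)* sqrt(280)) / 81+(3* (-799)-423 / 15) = -12126 / 5+4* sqrt(70) / 9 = -2421.48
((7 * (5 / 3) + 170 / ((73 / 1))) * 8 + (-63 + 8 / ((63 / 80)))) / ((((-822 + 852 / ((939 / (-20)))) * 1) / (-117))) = 8.23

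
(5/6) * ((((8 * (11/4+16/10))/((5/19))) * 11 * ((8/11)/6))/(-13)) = -2204/195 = -11.30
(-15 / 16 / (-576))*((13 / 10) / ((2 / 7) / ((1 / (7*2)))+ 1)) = 0.00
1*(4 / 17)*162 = 648 / 17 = 38.12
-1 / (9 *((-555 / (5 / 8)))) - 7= -55943 / 7992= -7.00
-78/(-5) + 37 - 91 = -38.40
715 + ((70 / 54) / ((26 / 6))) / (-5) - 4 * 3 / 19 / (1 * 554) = 440238722 / 615771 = 714.94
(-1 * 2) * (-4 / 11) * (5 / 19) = 40 / 209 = 0.19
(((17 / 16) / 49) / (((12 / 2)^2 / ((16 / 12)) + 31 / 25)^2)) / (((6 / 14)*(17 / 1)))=625 / 167474496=0.00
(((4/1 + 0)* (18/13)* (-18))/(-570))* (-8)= -1728/1235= -1.40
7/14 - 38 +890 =1705/2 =852.50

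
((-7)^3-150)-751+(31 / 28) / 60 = -2089889 / 1680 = -1243.98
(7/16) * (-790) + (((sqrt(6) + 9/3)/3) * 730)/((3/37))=27010 * sqrt(6)/9 + 207785/24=16008.90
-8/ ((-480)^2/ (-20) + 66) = 4/ 5727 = 0.00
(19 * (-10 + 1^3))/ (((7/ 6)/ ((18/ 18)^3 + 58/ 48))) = -9063/ 28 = -323.68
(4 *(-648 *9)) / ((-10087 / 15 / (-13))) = -4548960 / 10087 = -450.97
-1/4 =-0.25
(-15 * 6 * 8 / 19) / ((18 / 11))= -440 / 19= -23.16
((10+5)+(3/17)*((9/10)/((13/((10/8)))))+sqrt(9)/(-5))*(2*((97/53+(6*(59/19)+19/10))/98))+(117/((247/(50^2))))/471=889567470723/97831661200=9.09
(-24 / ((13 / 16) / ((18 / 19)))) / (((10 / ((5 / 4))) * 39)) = -288 / 3211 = -0.09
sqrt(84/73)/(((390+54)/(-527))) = -527*sqrt(1533)/16206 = -1.27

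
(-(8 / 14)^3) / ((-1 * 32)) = 2 / 343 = 0.01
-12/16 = -3/4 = -0.75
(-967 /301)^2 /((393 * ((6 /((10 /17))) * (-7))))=-4675445 /12711410901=-0.00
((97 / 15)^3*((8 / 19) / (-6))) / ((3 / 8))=-29205536 / 577125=-50.61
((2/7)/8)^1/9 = 1/252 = 0.00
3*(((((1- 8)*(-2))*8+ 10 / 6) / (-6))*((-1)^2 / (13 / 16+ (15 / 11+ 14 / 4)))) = -30008 / 2997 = -10.01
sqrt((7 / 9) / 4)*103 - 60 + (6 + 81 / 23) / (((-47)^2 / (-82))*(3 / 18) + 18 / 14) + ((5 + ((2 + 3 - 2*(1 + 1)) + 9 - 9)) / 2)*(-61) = -62428851 / 253805 + 103*sqrt(7) / 6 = -200.55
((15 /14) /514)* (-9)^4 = 98415 /7196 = 13.68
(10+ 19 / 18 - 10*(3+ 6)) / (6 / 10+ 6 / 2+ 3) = -7105 / 594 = -11.96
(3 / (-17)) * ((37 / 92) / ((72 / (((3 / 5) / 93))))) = -37 / 5818080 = -0.00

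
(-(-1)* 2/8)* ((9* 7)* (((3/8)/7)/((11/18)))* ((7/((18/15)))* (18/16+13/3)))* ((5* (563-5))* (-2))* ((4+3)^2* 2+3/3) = -1554246225/64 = -24285097.27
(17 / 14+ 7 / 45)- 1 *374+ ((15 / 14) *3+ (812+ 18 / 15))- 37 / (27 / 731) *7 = -6207139 / 945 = -6568.40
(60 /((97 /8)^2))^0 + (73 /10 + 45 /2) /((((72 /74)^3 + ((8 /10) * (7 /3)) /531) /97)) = 1166588913061 /373033324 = 3127.30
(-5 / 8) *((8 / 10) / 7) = -1 / 14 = -0.07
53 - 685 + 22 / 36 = -11365 / 18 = -631.39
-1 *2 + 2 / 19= -36 / 19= -1.89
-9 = -9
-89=-89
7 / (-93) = -7 / 93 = -0.08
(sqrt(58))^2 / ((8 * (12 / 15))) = 145 / 16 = 9.06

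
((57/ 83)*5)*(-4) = -13.73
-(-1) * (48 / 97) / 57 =16 / 1843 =0.01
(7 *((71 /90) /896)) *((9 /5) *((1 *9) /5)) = 639 /32000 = 0.02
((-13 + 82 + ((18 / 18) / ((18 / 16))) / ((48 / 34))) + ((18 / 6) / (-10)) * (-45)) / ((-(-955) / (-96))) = -8.36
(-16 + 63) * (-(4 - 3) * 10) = -470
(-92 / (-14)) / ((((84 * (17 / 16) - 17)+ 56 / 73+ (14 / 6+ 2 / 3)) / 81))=362664 / 51793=7.00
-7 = -7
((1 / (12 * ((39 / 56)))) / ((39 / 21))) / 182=7 / 19773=0.00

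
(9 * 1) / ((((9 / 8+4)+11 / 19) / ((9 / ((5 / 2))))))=8208 / 1445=5.68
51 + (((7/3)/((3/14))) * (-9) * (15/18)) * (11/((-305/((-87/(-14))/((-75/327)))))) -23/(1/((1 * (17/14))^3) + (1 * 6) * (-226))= -292326737299/10155408100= -28.79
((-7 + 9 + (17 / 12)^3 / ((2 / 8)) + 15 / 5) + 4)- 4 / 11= 95083 / 4752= 20.01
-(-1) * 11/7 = 11/7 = 1.57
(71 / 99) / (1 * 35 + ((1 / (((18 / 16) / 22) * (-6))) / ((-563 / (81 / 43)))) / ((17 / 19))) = 29220263 / 1426527729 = 0.02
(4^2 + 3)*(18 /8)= 171 /4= 42.75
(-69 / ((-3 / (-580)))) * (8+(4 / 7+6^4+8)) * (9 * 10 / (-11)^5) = 11031112800 / 1127357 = 9784.93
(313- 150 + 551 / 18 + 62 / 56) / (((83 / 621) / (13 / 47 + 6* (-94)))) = -12815105385 / 15604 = -821270.53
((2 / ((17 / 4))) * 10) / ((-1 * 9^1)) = -80 / 153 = -0.52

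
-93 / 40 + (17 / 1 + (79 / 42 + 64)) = 80.56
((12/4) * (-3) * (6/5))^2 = 2916/25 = 116.64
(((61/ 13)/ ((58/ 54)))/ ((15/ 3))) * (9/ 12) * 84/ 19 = 2.90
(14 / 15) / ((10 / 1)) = 7 / 75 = 0.09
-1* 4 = -4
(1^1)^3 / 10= 1 / 10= 0.10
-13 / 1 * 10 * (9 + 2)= -1430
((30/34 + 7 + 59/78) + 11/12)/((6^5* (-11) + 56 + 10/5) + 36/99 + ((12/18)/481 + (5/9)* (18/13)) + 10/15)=-10313787/92259932144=-0.00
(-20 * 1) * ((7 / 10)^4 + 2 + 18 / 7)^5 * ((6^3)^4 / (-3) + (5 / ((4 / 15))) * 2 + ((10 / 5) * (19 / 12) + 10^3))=1572420425358501516943286690965304283 / 42017500000000000000000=37422988644219.71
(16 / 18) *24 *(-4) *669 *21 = -1198848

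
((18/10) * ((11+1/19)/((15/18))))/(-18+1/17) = -38556/28975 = -1.33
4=4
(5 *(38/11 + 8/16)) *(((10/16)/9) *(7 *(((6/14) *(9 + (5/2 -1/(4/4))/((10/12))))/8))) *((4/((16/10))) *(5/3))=32625/1408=23.17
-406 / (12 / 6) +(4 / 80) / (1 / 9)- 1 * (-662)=9189 / 20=459.45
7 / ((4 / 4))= 7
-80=-80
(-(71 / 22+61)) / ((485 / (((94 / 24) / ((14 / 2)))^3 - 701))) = 5928629447 / 63880320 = 92.81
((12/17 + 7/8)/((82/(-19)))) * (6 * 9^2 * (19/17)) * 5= -94302225/94792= -994.83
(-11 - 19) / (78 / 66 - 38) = 22 / 27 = 0.81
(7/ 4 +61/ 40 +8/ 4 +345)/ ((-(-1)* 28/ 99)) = 1387089/ 1120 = 1238.47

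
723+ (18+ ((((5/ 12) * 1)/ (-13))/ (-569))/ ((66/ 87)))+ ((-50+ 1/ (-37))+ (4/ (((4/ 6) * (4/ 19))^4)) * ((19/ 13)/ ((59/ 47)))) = 6926094962824393/ 545661422592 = 12693.03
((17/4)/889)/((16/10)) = 85/28448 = 0.00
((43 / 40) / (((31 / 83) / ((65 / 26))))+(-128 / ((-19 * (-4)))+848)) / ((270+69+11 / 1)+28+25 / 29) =2.25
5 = 5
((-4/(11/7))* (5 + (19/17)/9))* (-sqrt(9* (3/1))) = 21952* sqrt(3)/561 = 67.78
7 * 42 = 294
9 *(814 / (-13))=-7326 / 13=-563.54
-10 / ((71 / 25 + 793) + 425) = -250 / 30521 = -0.01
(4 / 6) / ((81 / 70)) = 140 / 243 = 0.58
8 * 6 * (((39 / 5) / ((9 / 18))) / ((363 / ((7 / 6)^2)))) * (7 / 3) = 35672 / 5445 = 6.55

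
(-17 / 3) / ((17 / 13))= -4.33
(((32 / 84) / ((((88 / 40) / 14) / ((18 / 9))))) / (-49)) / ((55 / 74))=-2368 / 17787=-0.13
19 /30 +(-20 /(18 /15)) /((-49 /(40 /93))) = 106583 /136710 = 0.78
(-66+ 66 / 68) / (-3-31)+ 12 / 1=16083 / 1156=13.91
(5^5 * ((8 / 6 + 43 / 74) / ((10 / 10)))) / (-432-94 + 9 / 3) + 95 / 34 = -8531545 / 986901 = -8.64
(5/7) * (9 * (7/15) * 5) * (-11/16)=-165/16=-10.31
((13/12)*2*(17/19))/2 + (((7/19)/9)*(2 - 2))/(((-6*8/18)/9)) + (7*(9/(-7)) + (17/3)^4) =6298159/6156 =1023.09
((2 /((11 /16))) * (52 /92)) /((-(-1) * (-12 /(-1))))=104 /759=0.14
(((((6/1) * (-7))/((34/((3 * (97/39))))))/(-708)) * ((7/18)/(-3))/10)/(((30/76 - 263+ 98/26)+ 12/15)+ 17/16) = 90307/137511820557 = 0.00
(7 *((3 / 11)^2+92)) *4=311948 / 121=2578.08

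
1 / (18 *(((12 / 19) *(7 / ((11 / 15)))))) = 209 / 22680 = 0.01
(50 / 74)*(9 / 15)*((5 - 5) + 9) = 135 / 37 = 3.65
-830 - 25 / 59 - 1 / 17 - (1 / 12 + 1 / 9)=-29994085 / 36108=-830.68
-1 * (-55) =55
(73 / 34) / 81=73 / 2754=0.03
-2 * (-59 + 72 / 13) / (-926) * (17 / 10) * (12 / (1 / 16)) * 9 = -2041632 / 6019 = -339.20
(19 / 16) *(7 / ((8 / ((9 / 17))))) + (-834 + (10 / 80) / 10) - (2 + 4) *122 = -17031959 / 10880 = -1565.44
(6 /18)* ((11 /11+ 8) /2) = 3 /2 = 1.50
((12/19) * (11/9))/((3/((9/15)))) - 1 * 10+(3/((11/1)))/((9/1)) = -10257/1045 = -9.82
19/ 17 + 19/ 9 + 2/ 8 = 2129/ 612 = 3.48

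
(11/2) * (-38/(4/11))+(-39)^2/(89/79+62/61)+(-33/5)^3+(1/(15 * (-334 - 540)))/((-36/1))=-807829010521/5297751000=-152.49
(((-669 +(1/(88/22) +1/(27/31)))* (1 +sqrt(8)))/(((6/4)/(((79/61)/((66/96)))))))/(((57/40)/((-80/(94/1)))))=72908531200/145606329 +145817062400* sqrt(2)/145606329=1916.98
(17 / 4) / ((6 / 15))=85 / 8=10.62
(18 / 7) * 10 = 180 / 7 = 25.71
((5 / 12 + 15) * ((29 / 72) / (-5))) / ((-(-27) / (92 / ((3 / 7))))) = -172753 / 17496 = -9.87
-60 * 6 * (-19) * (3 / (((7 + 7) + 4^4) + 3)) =75.16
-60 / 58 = -30 / 29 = -1.03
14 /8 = 7 /4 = 1.75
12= 12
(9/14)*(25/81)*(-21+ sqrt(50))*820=-10250/3+ 51250*sqrt(2)/63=-2266.22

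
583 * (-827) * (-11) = 5303551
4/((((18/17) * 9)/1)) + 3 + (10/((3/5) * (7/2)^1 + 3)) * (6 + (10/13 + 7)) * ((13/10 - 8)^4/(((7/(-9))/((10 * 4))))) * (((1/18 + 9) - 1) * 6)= -16945923567463/125307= -135235250.76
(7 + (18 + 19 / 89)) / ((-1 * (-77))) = 204 / 623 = 0.33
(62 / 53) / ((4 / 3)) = 93 / 106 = 0.88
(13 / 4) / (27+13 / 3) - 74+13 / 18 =-247621 / 3384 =-73.17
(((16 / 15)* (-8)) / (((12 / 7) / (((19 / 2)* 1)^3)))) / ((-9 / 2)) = 384104 / 405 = 948.40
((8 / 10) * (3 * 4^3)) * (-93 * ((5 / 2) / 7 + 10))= -1035648 / 7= -147949.71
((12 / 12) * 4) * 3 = 12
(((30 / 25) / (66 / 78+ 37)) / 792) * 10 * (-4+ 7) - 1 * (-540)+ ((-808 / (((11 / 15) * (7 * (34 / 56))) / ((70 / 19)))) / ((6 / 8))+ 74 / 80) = -732.59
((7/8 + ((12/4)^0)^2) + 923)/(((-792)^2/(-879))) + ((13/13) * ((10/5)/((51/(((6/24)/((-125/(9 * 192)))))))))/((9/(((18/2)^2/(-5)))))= -18698363107/17772480000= -1.05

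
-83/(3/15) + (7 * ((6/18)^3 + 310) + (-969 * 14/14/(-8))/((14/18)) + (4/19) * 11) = 54965489/28728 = 1913.31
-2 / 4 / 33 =-0.02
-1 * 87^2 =-7569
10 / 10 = 1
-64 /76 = -16 /19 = -0.84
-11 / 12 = -0.92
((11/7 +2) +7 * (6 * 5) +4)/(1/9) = 13707/7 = 1958.14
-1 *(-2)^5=32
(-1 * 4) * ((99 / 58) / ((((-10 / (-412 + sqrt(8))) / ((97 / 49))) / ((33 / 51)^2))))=-231.55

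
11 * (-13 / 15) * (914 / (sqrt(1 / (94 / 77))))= -11882 * sqrt(7238) / 105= -9627.41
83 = 83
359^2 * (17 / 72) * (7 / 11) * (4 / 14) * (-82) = -89830057 / 198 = -453687.16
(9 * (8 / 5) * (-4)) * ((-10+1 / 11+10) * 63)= -18144 / 55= -329.89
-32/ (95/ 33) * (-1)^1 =1056/ 95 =11.12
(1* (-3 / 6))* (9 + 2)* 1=-11 / 2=-5.50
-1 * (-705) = 705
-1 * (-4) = 4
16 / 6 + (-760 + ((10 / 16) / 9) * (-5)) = -54553 / 72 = -757.68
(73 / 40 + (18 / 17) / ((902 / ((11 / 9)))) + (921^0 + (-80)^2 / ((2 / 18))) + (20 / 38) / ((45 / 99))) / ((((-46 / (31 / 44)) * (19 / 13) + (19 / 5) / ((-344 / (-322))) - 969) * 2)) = -528776804111491 / 19476501447716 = -27.15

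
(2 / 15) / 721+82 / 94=0.87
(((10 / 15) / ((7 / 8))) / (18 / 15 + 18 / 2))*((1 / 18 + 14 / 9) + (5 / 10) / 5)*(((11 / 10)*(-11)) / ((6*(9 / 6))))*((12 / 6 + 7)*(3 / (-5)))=10648 / 11475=0.93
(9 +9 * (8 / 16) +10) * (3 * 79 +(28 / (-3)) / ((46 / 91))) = 708713 / 138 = 5135.60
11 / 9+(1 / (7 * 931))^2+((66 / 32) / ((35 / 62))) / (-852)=5288591749117 / 4342264587360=1.22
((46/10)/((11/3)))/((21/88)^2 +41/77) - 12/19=1.50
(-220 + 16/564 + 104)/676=-4088/23829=-0.17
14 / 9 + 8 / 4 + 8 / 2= 68 / 9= 7.56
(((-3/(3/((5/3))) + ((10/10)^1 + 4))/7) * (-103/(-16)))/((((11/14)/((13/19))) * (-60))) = -1339/30096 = -0.04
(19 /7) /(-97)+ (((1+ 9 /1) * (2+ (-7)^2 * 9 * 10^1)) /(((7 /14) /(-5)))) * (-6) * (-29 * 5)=-260630076019 /679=-383844000.03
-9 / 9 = -1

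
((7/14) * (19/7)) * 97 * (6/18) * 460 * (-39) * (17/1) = -93679690/7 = -13382812.86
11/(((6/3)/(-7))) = -77/2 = -38.50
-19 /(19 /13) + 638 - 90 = 535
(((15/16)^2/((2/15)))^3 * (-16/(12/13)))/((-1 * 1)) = 166587890625/33554432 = 4964.71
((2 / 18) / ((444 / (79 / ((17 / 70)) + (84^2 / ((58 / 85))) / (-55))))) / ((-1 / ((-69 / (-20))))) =-8561497 / 72234360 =-0.12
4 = 4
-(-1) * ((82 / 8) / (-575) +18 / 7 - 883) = -14175187 / 16100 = -880.45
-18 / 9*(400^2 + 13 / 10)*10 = -3200026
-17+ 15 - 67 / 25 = -117 / 25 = -4.68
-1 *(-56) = 56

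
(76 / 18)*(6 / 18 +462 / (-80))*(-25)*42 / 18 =434245 / 324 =1340.26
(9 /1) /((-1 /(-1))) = 9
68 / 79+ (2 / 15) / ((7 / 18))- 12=-29852 / 2765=-10.80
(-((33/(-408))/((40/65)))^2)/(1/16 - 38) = 20449/44908288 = 0.00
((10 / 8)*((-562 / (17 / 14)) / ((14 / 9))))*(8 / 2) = -25290 / 17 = -1487.65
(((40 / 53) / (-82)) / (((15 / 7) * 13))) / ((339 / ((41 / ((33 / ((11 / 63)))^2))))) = -4 / 3575738439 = -0.00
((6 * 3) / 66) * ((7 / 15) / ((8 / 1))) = 7 / 440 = 0.02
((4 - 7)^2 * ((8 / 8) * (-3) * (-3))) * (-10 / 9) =-90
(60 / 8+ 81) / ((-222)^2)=59 / 32856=0.00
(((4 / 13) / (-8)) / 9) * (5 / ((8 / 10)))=-25 / 936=-0.03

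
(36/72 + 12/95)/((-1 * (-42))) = 17/1140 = 0.01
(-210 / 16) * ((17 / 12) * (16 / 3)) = -595 / 6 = -99.17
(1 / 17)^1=1 / 17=0.06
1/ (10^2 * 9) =1/ 900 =0.00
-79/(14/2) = -79/7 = -11.29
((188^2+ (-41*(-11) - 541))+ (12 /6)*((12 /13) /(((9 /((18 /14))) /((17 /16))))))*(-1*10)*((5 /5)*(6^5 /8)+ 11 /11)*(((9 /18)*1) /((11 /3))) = -13377941715 /286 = -46776019.98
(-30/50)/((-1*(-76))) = -3/380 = -0.01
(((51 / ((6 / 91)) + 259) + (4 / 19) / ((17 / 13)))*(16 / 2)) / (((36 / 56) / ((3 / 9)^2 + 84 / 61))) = 1606374392 / 83997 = 19124.19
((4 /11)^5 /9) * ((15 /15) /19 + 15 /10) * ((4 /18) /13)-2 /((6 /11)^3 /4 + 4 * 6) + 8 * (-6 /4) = -207633779437433 /17183711854881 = -12.08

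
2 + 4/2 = 4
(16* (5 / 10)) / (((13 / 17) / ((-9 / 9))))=-10.46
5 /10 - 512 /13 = -1011 /26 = -38.88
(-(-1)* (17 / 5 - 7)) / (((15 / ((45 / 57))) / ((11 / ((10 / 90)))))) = -1782 / 95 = -18.76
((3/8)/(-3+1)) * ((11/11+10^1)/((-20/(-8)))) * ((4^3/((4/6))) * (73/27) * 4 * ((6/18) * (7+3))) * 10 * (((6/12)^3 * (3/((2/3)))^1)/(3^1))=-5353.33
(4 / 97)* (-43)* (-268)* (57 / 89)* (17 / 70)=22333512 / 302155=73.91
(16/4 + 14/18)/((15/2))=0.64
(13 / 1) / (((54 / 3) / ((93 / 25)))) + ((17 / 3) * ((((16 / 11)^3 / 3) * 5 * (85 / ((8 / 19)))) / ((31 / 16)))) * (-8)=-449772835451 / 18567450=-24223.73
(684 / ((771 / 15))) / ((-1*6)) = -570 / 257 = -2.22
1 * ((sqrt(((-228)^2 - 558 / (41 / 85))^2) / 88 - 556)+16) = 67797 / 1804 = 37.58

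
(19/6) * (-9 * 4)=-114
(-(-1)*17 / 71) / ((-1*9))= -17 / 639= -0.03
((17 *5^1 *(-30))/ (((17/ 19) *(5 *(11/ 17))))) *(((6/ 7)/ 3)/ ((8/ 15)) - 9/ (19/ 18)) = 7038.99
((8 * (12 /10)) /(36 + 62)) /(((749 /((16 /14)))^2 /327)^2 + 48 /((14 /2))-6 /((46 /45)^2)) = 5560609112064 /97935798355792468085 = 0.00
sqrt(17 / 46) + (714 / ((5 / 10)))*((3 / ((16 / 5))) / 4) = 335.30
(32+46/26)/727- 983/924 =-8884697/8732724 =-1.02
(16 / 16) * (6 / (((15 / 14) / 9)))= 252 / 5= 50.40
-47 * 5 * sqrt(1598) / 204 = -235 * sqrt(1598) / 204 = -46.05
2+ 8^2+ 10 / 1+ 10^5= 100076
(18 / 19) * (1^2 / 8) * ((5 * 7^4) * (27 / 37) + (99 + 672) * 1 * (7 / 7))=1586979 / 1406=1128.72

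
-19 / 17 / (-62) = 19 / 1054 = 0.02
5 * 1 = 5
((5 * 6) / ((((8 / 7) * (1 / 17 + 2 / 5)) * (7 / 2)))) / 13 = 425 / 338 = 1.26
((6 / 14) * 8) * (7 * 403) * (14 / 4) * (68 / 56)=41106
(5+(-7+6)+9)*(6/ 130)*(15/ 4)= 9/ 4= 2.25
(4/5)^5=1024/3125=0.33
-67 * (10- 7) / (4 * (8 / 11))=-2211 / 32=-69.09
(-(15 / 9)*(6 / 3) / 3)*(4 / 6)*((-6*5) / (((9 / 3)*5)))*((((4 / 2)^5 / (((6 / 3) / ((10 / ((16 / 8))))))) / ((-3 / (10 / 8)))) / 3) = -4000 / 243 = -16.46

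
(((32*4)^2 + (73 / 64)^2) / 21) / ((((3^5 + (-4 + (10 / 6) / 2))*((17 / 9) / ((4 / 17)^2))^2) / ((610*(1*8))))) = 3316112276130 / 243137732537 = 13.64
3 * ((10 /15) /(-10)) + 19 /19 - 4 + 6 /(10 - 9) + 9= 59 /5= 11.80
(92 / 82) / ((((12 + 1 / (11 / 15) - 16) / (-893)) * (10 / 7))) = 1581503 / 5945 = 266.02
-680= -680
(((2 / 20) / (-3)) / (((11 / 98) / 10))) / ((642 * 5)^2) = -49 / 170017650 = -0.00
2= 2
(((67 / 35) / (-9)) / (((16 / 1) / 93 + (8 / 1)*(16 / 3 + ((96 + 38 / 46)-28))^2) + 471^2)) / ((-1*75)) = 1098733 / 102992702649375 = 0.00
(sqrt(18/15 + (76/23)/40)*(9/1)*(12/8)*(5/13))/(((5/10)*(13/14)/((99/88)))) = 8505*sqrt(2714)/31096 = 14.25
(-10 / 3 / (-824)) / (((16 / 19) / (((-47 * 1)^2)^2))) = 463569695 / 19776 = 23441.02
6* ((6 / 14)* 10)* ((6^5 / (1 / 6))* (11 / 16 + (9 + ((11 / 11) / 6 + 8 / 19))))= 1639550160 / 133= 12327444.81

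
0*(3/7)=0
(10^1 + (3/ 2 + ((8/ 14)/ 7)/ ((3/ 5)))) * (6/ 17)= 3421/ 833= 4.11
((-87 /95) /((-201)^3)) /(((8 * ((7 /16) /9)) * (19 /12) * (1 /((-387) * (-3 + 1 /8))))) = 774387 /3800140505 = 0.00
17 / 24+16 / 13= 605 / 312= 1.94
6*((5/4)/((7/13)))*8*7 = 780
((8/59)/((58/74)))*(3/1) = 888/1711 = 0.52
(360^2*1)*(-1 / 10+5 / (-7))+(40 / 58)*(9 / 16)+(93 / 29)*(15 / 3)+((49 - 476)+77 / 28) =-21505669 / 203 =-105939.26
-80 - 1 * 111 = -191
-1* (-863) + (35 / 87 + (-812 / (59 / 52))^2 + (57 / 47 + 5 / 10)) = 14604907352519 / 28467618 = 513035.81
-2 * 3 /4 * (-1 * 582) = 873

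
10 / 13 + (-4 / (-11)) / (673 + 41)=39296 / 51051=0.77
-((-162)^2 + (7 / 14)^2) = -104977 / 4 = -26244.25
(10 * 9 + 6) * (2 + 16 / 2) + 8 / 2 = 964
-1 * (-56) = 56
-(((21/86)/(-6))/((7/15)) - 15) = 2595/172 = 15.09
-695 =-695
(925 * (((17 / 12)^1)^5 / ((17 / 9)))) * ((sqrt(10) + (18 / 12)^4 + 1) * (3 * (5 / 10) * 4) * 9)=77256925 * sqrt(10) / 512 + 7493921725 / 8192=1391949.13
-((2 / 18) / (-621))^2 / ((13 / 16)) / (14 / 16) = -0.00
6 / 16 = 3 / 8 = 0.38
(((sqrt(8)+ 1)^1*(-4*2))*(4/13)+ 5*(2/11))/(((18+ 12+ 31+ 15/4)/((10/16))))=-160*sqrt(2)/3367 - 15/1001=-0.08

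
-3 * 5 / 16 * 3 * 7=-315 / 16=-19.69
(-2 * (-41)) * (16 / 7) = 1312 / 7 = 187.43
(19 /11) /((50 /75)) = 57 /22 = 2.59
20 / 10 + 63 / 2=67 / 2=33.50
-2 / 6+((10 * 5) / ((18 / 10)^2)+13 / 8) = 10837 / 648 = 16.72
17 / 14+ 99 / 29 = 4.63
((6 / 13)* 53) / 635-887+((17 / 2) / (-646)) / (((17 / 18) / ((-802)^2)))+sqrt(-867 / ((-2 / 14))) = -26258383631 / 2666365+17* sqrt(21) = -9770.10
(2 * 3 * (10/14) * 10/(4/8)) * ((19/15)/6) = 380/21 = 18.10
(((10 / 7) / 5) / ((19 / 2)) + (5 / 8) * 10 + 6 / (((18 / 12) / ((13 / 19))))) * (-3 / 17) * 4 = -14391 / 2261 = -6.36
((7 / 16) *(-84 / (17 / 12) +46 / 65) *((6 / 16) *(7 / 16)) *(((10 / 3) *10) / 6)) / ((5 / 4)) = -1586081 / 84864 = -18.69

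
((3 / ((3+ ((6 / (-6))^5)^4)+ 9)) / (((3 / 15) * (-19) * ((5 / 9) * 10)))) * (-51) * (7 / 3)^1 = 3213 / 2470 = 1.30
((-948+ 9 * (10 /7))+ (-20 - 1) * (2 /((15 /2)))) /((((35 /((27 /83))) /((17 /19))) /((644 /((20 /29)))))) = -10080393678 /1379875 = -7305.29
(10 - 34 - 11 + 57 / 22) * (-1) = 713 / 22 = 32.41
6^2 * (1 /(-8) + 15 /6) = 171 /2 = 85.50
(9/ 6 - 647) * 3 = -3873/ 2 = -1936.50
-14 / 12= -1.17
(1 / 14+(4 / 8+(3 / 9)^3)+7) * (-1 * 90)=-14380 / 21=-684.76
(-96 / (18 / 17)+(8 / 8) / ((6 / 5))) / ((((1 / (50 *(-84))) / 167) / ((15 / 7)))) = 135019500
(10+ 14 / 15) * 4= 656 / 15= 43.73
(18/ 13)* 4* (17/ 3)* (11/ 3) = 1496/ 13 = 115.08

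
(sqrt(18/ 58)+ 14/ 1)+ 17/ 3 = 3 * sqrt(29)/ 29+ 59/ 3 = 20.22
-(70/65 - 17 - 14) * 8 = 3112/13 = 239.38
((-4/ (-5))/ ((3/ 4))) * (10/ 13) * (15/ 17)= 160/ 221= 0.72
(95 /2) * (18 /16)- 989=-14969 /16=-935.56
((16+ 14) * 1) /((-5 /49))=-294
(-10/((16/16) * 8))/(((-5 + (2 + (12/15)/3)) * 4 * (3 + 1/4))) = 75/2132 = 0.04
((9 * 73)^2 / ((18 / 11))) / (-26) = -527571 / 52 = -10145.60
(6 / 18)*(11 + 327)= 338 / 3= 112.67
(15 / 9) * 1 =5 / 3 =1.67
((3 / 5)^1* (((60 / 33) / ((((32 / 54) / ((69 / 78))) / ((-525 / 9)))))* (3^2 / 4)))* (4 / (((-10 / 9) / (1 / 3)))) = 586845 / 2288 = 256.49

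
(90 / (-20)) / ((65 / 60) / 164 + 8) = -8856 / 15757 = -0.56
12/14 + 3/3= 13/7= 1.86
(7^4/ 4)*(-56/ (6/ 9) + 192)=64827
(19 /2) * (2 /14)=19 /14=1.36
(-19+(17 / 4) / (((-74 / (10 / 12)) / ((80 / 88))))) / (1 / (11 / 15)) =-13.97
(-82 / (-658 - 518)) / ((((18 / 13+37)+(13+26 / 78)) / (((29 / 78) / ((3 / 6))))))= 1189 / 1185996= 0.00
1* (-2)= -2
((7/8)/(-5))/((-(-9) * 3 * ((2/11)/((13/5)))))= -1001/10800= -0.09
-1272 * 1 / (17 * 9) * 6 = -848 / 17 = -49.88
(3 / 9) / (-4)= -1 / 12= -0.08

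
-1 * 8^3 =-512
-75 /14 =-5.36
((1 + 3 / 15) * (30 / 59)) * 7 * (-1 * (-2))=504 / 59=8.54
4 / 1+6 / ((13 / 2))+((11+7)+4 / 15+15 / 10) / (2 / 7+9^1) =7.05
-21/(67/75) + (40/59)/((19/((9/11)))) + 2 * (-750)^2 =929429727795/826177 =1124976.52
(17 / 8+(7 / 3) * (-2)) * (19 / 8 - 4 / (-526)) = -101931 / 16832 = -6.06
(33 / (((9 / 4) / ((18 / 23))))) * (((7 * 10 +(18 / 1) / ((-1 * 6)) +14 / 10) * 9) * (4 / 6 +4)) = 3792096 / 115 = 32974.75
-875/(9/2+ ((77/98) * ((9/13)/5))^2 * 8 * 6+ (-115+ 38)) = 362293750/29783401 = 12.16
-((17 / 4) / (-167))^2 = -289 / 446224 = -0.00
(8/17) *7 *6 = 336/17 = 19.76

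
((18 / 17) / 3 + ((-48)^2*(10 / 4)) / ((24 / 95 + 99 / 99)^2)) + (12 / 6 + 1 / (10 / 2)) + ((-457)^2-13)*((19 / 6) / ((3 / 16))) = 249989902201 / 70805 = 3530681.48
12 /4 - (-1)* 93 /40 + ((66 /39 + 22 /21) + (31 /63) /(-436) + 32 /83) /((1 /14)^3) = 363213975407 /42339960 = 8578.51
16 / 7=2.29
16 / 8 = 2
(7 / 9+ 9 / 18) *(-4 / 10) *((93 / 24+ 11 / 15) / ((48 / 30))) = -12719 / 8640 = -1.47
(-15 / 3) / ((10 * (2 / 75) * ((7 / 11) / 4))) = -825 / 7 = -117.86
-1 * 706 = -706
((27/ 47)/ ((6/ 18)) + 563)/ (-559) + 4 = 78550/ 26273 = 2.99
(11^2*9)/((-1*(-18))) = 121/2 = 60.50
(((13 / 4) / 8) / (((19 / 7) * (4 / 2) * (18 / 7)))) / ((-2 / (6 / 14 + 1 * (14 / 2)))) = -1183 / 10944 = -0.11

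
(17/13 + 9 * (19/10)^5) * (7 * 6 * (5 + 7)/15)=6119475243/812500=7531.66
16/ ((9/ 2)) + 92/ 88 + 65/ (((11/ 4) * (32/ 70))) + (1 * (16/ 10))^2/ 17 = 863779/ 15300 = 56.46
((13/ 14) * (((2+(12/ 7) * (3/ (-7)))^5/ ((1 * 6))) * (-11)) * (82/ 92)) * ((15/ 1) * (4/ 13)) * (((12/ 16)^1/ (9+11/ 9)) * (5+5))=-17430858586350/ 1046005847047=-16.66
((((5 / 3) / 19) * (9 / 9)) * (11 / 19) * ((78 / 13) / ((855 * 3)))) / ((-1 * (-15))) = 22 / 2777895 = 0.00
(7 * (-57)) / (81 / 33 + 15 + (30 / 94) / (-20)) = -275044 / 12021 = -22.88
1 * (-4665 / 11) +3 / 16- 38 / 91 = -6795925 / 16016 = -424.32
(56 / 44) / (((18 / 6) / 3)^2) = 14 / 11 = 1.27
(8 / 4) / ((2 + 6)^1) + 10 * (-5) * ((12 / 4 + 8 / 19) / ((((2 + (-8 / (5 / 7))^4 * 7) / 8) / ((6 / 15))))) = 49308143 / 201232572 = 0.25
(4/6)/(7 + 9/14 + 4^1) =28/489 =0.06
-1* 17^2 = -289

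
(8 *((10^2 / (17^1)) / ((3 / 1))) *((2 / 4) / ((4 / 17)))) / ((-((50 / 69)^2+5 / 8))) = -253920 / 8761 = -28.98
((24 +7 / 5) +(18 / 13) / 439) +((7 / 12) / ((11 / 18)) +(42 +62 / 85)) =737303869 / 10672090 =69.09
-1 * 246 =-246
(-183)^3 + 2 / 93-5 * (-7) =-6128451.98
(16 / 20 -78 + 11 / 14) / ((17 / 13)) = -69537 / 1190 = -58.43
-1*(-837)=837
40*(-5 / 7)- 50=-550 / 7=-78.57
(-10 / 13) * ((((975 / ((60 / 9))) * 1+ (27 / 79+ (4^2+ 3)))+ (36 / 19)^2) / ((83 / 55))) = -5307385325 / 61544002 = -86.24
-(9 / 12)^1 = -3 / 4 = -0.75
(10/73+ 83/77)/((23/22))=13658/11753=1.16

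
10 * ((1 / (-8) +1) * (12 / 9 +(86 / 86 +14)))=1715 / 12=142.92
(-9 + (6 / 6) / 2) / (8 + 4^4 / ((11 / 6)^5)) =-2737867 / 6558128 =-0.42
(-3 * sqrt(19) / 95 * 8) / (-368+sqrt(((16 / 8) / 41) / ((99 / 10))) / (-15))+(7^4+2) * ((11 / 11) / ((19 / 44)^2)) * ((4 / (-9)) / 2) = -1033824 / 361 - 108 * sqrt(42845) / 587476929505+80660448 * sqrt(19) / 117495385901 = -2863.78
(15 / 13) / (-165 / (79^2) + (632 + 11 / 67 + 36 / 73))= 457870965 / 251041541296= 0.00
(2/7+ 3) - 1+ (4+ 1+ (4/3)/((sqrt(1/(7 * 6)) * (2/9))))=51/7+ 6 * sqrt(42)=46.17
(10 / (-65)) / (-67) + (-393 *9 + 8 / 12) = -9240433 / 2613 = -3536.33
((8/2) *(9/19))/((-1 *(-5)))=36/95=0.38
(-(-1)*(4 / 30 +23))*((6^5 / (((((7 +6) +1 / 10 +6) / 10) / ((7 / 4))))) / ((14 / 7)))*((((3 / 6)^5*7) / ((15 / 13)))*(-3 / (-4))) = 17904159 / 1528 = 11717.38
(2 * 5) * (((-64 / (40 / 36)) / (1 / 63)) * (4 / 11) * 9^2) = -11757312 / 11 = -1068846.55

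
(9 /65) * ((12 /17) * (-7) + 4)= -144 /1105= -0.13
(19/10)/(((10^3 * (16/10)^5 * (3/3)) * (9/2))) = 95/2359296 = 0.00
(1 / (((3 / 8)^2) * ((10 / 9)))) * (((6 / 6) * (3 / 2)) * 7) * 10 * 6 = 4032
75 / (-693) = -25 / 231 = -0.11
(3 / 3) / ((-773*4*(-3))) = 1 / 9276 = 0.00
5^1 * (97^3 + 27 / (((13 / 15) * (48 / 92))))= 237310505 / 52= 4563663.56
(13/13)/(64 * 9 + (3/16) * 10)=8/4623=0.00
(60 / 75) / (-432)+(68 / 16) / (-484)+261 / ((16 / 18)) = 76739051 / 261360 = 293.61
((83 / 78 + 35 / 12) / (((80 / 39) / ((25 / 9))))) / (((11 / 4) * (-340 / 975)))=-67275 / 11968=-5.62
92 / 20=23 / 5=4.60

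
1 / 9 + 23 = 23.11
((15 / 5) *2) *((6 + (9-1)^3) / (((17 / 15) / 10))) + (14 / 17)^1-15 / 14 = 6526741 / 238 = 27423.28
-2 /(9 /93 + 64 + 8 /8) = -31 /1009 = -0.03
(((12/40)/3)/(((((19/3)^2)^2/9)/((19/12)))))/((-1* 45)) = -27/1371800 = -0.00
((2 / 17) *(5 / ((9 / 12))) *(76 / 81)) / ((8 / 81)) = 380 / 51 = 7.45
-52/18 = -26/9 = -2.89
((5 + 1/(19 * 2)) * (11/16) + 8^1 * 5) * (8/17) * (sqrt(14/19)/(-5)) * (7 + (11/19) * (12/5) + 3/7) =-38733186 * sqrt(266)/20405525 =-30.96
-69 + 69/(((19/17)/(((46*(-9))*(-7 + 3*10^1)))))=-11170617/19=-587927.21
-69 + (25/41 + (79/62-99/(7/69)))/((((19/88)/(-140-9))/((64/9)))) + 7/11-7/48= 1279811333665819/267764112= 4779622.35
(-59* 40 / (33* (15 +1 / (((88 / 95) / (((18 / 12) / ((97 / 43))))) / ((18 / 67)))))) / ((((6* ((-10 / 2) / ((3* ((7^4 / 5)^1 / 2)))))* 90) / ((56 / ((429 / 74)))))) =30521118312832 / 2516109935625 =12.13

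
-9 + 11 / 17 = -142 / 17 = -8.35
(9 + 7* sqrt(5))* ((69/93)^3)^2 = 4.11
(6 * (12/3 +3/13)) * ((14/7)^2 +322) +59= 108347/13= 8334.38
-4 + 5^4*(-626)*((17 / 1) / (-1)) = 6651246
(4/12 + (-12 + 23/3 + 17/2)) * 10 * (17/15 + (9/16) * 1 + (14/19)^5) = 3410550159/39617584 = 86.09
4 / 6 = 2 / 3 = 0.67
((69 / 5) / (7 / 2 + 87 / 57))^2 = 6874884 / 912025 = 7.54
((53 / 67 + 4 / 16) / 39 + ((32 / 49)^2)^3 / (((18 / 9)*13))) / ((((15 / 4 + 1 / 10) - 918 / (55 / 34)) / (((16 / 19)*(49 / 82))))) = -629693290207960 / 23766279503742607741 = -0.00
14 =14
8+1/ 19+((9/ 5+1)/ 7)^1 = 803/ 95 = 8.45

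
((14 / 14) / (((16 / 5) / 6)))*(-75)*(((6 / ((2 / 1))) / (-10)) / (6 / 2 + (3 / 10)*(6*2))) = 1125 / 176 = 6.39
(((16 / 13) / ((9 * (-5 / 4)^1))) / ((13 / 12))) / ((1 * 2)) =-128 / 2535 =-0.05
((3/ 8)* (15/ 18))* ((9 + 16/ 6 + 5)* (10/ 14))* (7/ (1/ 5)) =3125/ 24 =130.21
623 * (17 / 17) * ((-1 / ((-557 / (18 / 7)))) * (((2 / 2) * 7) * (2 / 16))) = 5607 / 2228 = 2.52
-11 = -11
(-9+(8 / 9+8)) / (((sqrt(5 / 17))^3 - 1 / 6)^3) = 1156939573680*sqrt(85) / 70444997+10666681391928 / 70444997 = 302833.96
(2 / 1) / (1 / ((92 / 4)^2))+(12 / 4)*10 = 1088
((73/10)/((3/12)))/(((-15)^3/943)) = -137678/16875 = -8.16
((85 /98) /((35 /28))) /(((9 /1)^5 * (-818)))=-17 /1183401009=-0.00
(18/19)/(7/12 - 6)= -216/1235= -0.17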